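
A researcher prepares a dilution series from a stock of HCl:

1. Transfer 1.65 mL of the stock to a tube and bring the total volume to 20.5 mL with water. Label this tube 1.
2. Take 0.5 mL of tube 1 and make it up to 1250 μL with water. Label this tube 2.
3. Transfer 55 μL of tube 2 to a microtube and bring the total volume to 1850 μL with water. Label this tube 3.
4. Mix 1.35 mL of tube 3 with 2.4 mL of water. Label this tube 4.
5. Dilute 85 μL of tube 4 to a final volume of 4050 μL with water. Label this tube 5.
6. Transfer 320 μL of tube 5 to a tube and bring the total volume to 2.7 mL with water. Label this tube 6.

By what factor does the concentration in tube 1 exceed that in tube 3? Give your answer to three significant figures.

Step 1: 1.65 mL brought to 20.5 mL → factor 20.5/1.65 = 12.424
Step 2: 0.5 mL brought to 1250 μL → factor 1.25/0.5 = 2.5
Step 3: 55 μL brought to 1850 μL → factor 1850/55 = 33.636
Dilution factor to tube 1 = 12.424; to tube 3 = 1044.8
[tube 1]/[tube 3] = (factor to tube 3)/(factor to tube 1) = 1044.8/12.424 = 84.1

84.1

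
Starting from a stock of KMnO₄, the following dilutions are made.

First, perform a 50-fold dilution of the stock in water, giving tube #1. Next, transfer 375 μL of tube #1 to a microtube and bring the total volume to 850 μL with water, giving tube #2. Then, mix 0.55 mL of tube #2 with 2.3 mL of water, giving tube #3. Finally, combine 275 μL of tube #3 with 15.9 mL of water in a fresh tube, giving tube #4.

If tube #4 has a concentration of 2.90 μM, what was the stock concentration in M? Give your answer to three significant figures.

Step 1: 50-fold → factor 50
Step 2: 375 μL brought to 850 μL → factor 850/375 = 2.2667
Step 3: 0.55 mL + 2.3 mL = 2.85 mL total → factor 2.85/0.55 = 5.1818
Step 4: 275 μL + 15.9 mL = 16175 μL total → factor 16175/275 = 58.818
Overall dilution factor = 50 × 2.2667 × 5.1818 × 58.818 = 34542
Stock = 2.90 μM × 34542 = 1.002 × 10^5 μM = 0.100 M

0.100 M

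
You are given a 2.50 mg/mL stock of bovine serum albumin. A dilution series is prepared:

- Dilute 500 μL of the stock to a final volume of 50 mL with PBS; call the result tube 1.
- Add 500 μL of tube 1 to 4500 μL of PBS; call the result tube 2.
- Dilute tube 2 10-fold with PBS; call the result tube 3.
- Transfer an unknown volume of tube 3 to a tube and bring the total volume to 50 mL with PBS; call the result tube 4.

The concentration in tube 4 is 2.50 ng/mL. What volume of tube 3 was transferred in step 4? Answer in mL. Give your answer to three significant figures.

0.500 mL

Step 1: 500 μL brought to 50 mL → factor 50000/500 = 100
Step 2: 500 μL + 4500 μL = 5000 μL total → factor 5000/500 = 10
Step 3: 10-fold → factor 10
Step 4: v brought to 50 mL → factor = 50 mL/v
Product of known-step factors = 10000
Overall factor = 2.50 mg/mL / (2.50 ng/mL) = 1 × 10^6
Step-4 factor = 1 × 10^6 / 10000 = 100
v = 50 mL / 100 = 0.500 mL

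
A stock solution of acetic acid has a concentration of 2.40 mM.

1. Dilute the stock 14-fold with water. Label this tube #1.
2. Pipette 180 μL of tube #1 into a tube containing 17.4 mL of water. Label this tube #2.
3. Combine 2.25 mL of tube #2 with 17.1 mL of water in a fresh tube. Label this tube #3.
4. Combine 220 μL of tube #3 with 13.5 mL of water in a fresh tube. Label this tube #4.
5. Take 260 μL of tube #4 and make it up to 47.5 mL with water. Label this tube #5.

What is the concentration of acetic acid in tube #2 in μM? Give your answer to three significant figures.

1.76 μM

Step 1: 14-fold → factor 14
Step 2: 180 μL + 17.4 mL = 17580 μL total → factor 17580/180 = 97.667
Dilution factor through tube #2 = 14 × 97.667 = 1367.3
[tube #2] = 2.40 mM / 1367.3 = 0.001755 mM = 1.76 μM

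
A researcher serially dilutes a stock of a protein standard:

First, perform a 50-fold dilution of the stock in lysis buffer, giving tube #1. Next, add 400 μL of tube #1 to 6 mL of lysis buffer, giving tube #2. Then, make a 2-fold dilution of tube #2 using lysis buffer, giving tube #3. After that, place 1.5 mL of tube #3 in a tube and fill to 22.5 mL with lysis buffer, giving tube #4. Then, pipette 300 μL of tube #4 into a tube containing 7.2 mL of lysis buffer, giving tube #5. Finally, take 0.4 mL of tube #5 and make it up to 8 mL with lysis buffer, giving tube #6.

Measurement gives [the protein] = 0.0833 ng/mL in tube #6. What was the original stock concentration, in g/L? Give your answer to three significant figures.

1.00 g/L

Step 1: 50-fold → factor 50
Step 2: 400 μL + 6 mL = 6400 μL total → factor 6400/400 = 16
Step 3: 2-fold → factor 2
Step 4: 1.5 mL brought to 22.5 mL → factor 22.5/1.5 = 15
Step 5: 300 μL + 7.2 mL = 7500 μL total → factor 7500/300 = 25
Step 6: 0.4 mL brought to 8 mL → factor 8/0.4 = 20
Overall dilution factor = 50 × 16 × 2 × 15 × 25 × 20 = 1.2 × 10^7
Stock = 0.0833 ng/mL × 1.2 × 10^7 = 9.996 × 10^5 ng/mL = 1.00 g/L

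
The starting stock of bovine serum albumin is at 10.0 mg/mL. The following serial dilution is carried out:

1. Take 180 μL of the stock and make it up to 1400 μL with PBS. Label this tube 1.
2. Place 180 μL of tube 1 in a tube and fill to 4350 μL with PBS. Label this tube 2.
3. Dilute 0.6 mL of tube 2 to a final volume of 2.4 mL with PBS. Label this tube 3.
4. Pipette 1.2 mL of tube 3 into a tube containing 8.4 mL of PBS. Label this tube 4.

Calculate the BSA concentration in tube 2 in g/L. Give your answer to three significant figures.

0.0532 g/L

Step 1: 180 μL brought to 1400 μL → factor 1400/180 = 7.7778
Step 2: 180 μL brought to 4350 μL → factor 4350/180 = 24.167
Dilution factor through tube 2 = 7.7778 × 24.167 = 187.96
[tube 2] = 10.0 mg/mL / 187.96 = 0.05320 mg/mL = 0.0532 g/L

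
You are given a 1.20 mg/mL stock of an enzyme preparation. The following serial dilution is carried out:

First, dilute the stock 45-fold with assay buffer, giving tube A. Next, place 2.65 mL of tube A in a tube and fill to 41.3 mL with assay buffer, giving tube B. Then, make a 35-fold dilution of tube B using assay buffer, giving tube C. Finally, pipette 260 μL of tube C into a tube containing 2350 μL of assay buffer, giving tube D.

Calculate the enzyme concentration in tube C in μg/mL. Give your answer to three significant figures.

0.0489 μg/mL

Step 1: 45-fold → factor 45
Step 2: 2.65 mL brought to 41.3 mL → factor 41.3/2.65 = 15.585
Step 3: 35-fold → factor 35
Dilution factor through tube C = 45 × 15.585 × 35 = 24546
[tube C] = 1.20 mg/mL / 24546 = 4.889 × 10^-5 mg/mL = 0.0489 μg/mL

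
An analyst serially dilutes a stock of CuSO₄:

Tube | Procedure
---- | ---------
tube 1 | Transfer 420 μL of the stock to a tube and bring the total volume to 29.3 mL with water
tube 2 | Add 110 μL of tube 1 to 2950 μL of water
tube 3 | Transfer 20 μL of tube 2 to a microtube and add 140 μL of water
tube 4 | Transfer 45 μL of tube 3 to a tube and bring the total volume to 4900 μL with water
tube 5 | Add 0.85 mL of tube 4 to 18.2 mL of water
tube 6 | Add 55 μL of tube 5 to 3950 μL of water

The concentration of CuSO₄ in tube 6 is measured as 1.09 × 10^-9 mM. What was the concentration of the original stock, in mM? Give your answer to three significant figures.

Step 1: 420 μL brought to 29.3 mL → factor 29300/420 = 69.762
Step 2: 110 μL + 2950 μL = 3060 μL total → factor 3060/110 = 27.818
Step 3: 20 μL + 140 μL = 160 μL total → factor 160/20 = 8
Step 4: 45 μL brought to 4900 μL → factor 4900/45 = 108.89
Step 5: 0.85 mL + 18.2 mL = 19.05 mL total → factor 19.05/0.85 = 22.412
Step 6: 55 μL + 3950 μL = 4005 μL total → factor 4005/55 = 72.818
Overall dilution factor = 69.762 × 27.818 × 8 × 108.89 × 22.412 × 72.818 = 2.7589 × 10^9
Stock = 1.09 × 10^-9 mM × 2.7589 × 10^9 = 3.01 mM

3.01 mM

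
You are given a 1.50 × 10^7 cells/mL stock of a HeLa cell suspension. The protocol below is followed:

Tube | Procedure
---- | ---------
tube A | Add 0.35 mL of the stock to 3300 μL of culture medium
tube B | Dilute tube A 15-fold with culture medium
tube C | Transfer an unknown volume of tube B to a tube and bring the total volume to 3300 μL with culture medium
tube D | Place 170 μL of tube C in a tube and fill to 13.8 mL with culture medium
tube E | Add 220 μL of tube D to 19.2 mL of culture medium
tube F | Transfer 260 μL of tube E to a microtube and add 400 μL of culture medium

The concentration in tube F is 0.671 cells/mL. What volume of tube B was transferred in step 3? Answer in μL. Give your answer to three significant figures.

Step 1: 0.35 mL + 3300 μL = 3.65 mL total → factor 3.65/0.35 = 10.429
Step 2: 15-fold → factor 15
Step 3: v brought to 3300 μL → factor = 3300 μL/v
Step 4: 170 μL brought to 13.8 mL → factor 13800/170 = 81.176
Step 5: 220 μL + 19.2 mL = 19420 μL total → factor 19420/220 = 88.273
Step 6: 260 μL + 400 μL = 660 μL total → factor 660/260 = 2.5385
Product of known-step factors = 2.8454 × 10^6
Overall factor = 1.50 × 10^7 cells/mL / (0.671 cells/mL) = 2.2355 × 10^7
Step-3 factor = 2.2355 × 10^7 / 2.8454 × 10^6 = 7.8564
v = 3300 μL / 7.8564 = 420 μL

420 μL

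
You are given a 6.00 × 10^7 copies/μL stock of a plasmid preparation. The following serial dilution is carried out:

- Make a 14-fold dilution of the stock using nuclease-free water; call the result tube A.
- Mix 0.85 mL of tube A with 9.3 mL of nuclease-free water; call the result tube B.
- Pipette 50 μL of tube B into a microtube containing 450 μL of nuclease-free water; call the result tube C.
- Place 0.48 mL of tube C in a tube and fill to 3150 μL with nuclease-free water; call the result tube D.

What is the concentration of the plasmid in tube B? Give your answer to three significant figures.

3.59 × 10^5 copies/μL

Step 1: 14-fold → factor 14
Step 2: 0.85 mL + 9.3 mL = 10.15 mL total → factor 10.15/0.85 = 11.941
Dilution factor through tube B = 14 × 11.941 = 167.18
[tube B] = 6.00 × 10^7 copies/μL / 167.18 = 3.59 × 10^5 copies/μL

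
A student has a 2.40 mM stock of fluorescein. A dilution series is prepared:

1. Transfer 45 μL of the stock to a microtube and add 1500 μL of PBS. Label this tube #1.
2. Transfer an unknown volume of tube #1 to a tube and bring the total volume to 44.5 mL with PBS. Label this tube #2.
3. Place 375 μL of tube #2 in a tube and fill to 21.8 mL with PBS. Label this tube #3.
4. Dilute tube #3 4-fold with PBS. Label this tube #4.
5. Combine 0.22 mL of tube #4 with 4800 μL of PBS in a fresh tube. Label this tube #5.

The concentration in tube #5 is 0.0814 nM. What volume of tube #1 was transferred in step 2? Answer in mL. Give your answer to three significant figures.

0.275 mL

Step 1: 45 μL + 1500 μL = 1545 μL total → factor 1545/45 = 34.333
Step 2: v brought to 44.5 mL → factor = 44.5 mL/v
Step 3: 375 μL brought to 21.8 mL → factor 21800/375 = 58.133
Step 4: 4-fold → factor 4
Step 5: 0.22 mL + 4800 μL = 5.02 mL total → factor 5.02/0.22 = 22.818
Product of known-step factors = 1.8217 × 10^5
Overall factor = 2.40 mM / (0.0814 nM) = 2.9484 × 10^7
Step-2 factor = 2.9484 × 10^7 / 1.8217 × 10^5 = 161.85
v = 44.5 mL / 161.85 = 0.275 mL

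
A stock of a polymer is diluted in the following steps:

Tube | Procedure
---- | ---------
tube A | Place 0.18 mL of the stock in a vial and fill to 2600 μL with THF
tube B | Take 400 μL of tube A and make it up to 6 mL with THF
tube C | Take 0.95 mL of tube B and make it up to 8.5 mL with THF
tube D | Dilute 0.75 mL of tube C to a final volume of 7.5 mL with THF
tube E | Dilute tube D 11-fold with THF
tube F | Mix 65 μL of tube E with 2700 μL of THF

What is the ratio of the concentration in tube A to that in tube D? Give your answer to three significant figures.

1.34 × 10^3

Step 1: 0.18 mL brought to 2600 μL → factor 2.6/0.18 = 14.444
Step 2: 400 μL brought to 6 mL → factor 6000/400 = 15
Step 3: 0.95 mL brought to 8.5 mL → factor 8.5/0.95 = 8.9474
Step 4: 0.75 mL brought to 7.5 mL → factor 7.5/0.75 = 10
Dilution factor to tube A = 14.444; to tube D = 19386
[tube A]/[tube D] = (factor to tube D)/(factor to tube A) = 19386/14.444 = 1.34 × 10^3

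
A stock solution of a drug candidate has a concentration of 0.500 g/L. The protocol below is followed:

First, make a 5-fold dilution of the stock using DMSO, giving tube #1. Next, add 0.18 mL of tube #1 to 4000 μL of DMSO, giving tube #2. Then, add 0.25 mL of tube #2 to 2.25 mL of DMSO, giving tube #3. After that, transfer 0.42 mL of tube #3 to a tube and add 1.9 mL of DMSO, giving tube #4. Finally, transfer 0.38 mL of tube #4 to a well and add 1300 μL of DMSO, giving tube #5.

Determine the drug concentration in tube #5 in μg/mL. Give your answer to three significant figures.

0.0176 μg/mL

Step 1: 5-fold → factor 5
Step 2: 0.18 mL + 4000 μL = 4.18 mL total → factor 4.18/0.18 = 23.222
Step 3: 0.25 mL + 2.25 mL = 2.5 mL total → factor 2.5/0.25 = 10
Step 4: 0.42 mL + 1.9 mL = 2.32 mL total → factor 2.32/0.42 = 5.5238
Step 5: 0.38 mL + 1300 μL = 1.68 mL total → factor 1.68/0.38 = 4.4211
Overall dilution factor = 5 × 23.222 × 10 × 5.5238 × 4.4211 = 28356
Final = 0.500 g/L / 28356 = 1.763 × 10^-5 g/L = 0.0176 μg/mL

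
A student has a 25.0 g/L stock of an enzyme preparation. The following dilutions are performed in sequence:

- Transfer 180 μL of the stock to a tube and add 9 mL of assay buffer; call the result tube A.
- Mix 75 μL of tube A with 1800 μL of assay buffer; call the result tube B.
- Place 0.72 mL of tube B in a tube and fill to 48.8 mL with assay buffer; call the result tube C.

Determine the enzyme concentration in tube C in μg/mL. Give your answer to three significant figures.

Step 1: 180 μL + 9 mL = 9180 μL total → factor 9180/180 = 51
Step 2: 75 μL + 1800 μL = 1875 μL total → factor 1875/75 = 25
Step 3: 0.72 mL brought to 48.8 mL → factor 48.8/0.72 = 67.778
Overall dilution factor = 51 × 25 × 67.778 = 86417
Final = 25.0 g/L / 86417 = 0.0002893 g/L = 0.289 μg/mL

0.289 μg/mL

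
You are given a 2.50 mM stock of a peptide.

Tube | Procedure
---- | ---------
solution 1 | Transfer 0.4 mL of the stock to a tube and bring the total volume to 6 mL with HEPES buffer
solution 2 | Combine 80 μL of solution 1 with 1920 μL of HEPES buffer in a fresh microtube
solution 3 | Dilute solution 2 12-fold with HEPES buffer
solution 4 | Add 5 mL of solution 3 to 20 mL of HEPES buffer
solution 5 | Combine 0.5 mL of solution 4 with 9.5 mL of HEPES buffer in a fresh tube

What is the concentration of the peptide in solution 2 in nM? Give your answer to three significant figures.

Step 1: 0.4 mL brought to 6 mL → factor 6/0.4 = 15
Step 2: 80 μL + 1920 μL = 2000 μL total → factor 2000/80 = 25
Dilution factor through solution 2 = 15 × 25 = 375
[solution 2] = 2.50 mM / 375 = 0.006667 mM = 6.67 × 10^3 nM

6.67 × 10^3 nM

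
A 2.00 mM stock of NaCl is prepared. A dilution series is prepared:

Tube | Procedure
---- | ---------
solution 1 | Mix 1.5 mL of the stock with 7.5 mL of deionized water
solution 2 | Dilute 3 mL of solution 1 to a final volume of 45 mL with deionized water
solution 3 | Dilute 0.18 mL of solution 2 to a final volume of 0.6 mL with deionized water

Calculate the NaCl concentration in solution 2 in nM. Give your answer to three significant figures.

2.22 × 10^4 nM

Step 1: 1.5 mL + 7.5 mL = 9 mL total → factor 9/1.5 = 6
Step 2: 3 mL brought to 45 mL → factor 45/3 = 15
Dilution factor through solution 2 = 6 × 15 = 90
[solution 2] = 2.00 mM / 90 = 0.02222 mM = 2.22 × 10^4 nM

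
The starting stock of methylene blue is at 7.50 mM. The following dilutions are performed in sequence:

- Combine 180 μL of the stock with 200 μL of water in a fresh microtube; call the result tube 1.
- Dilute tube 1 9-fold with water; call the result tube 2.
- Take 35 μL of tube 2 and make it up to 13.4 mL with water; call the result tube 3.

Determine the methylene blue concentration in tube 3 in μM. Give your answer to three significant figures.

1.03 μM

Step 1: 180 μL + 200 μL = 380 μL total → factor 380/180 = 2.1111
Step 2: 9-fold → factor 9
Step 3: 35 μL brought to 13.4 mL → factor 13400/35 = 382.86
Overall dilution factor = 2.1111 × 9 × 382.86 = 7274.3
Final = 7.50 mM / 7274.3 = 0.001031 mM = 1.03 μM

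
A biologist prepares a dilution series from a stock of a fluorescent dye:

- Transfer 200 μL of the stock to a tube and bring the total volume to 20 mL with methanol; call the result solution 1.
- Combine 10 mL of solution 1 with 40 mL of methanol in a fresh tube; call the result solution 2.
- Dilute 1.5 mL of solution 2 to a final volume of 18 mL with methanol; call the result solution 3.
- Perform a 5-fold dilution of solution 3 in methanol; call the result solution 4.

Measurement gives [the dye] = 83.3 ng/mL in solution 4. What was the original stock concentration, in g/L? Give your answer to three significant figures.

2.50 g/L

Step 1: 200 μL brought to 20 mL → factor 20000/200 = 100
Step 2: 10 mL + 40 mL = 50 mL total → factor 50/10 = 5
Step 3: 1.5 mL brought to 18 mL → factor 18/1.5 = 12
Step 4: 5-fold → factor 5
Overall dilution factor = 100 × 5 × 12 × 5 = 30000
Stock = 83.3 ng/mL × 30000 = 2.499 × 10^6 ng/mL = 2.50 g/L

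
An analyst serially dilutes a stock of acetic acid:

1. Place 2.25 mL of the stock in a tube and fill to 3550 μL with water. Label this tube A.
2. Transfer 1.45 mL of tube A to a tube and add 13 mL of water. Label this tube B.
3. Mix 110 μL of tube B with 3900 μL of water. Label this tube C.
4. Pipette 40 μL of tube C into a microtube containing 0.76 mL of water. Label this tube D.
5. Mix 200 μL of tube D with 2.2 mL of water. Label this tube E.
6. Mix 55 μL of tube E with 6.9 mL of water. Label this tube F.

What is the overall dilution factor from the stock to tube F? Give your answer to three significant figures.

1.74 × 10^7

Step 1: 2.25 mL brought to 3550 μL → factor 3.55/2.25 = 1.5778
Step 2: 1.45 mL + 13 mL = 14.45 mL total → factor 14.45/1.45 = 9.9655
Step 3: 110 μL + 3900 μL = 4010 μL total → factor 4010/110 = 36.455
Step 4: 40 μL + 0.76 mL = 800 μL total → factor 800/40 = 20
Step 5: 200 μL + 2.2 mL = 2400 μL total → factor 2400/200 = 12
Step 6: 55 μL + 6.9 mL = 6955 μL total → factor 6955/55 = 126.45
Overall dilution factor = 1.5778 × 9.9655 × 36.455 × 20 × 12 × 126.45 = 1.7396 × 10^7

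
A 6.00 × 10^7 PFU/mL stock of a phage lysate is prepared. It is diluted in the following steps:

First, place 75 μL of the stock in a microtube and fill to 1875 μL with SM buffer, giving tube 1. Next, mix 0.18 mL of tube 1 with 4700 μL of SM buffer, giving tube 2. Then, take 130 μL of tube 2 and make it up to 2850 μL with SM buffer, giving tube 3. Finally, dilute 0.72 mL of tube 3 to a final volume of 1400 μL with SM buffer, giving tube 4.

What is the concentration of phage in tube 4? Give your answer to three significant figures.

Step 1: 75 μL brought to 1875 μL → factor 1875/75 = 25
Step 2: 0.18 mL + 4700 μL = 4.88 mL total → factor 4.88/0.18 = 27.111
Step 3: 130 μL brought to 2850 μL → factor 2850/130 = 21.923
Step 4: 0.72 mL brought to 1400 μL → factor 1.4/0.72 = 1.9444
Overall dilution factor = 25 × 27.111 × 21.923 × 1.9444 = 28892
Final = 6.00 × 10^7 PFU/mL / 28892 = 2.08 × 10^3 PFU/mL

2.08 × 10^3 PFU/mL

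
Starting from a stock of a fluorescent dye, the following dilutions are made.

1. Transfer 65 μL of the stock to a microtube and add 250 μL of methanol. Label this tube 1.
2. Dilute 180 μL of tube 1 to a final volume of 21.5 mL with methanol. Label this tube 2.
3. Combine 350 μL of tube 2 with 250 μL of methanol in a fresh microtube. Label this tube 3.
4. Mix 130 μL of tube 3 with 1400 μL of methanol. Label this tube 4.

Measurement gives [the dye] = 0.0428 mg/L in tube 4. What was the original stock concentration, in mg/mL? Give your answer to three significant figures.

0.500 mg/mL

Step 1: 65 μL + 250 μL = 315 μL total → factor 315/65 = 4.8462
Step 2: 180 μL brought to 21.5 mL → factor 21500/180 = 119.44
Step 3: 350 μL + 250 μL = 600 μL total → factor 600/350 = 1.7143
Step 4: 130 μL + 1400 μL = 1530 μL total → factor 1530/130 = 11.769
Overall dilution factor = 4.8462 × 119.44 × 1.7143 × 11.769 = 11679
Stock = 0.0428 mg/L × 11679 = 499.8 mg/L = 0.500 mg/mL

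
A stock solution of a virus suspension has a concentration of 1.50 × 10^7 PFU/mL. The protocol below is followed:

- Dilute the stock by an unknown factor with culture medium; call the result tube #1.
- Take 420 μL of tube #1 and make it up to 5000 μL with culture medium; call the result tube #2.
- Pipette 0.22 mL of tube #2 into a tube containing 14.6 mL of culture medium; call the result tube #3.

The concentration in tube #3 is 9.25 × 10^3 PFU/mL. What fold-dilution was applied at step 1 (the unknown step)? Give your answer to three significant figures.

Step 1: unknown factor x
Step 2: 420 μL brought to 5000 μL → factor 5000/420 = 11.905
Step 3: 0.22 mL + 14.6 mL = 14.82 mL total → factor 14.82/0.22 = 67.364
Product of known-step factors = 801.95
Overall factor = 1.50 × 10^7 PFU/mL / (9.25 × 10^3 PFU/mL) = 1621.6
x = 1621.6 / 801.95 = 2.02

2.02-fold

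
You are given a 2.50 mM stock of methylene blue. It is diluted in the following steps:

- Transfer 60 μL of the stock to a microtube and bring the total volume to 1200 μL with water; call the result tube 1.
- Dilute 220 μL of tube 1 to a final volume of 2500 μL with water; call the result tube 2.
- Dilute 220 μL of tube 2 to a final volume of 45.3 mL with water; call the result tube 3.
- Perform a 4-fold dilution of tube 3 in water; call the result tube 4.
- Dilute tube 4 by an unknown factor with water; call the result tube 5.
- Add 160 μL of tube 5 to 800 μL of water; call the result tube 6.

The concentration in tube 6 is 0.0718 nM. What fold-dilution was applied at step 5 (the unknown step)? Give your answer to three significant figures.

31.0-fold

Step 1: 60 μL brought to 1200 μL → factor 1200/60 = 20
Step 2: 220 μL brought to 2500 μL → factor 2500/220 = 11.364
Step 3: 220 μL brought to 45.3 mL → factor 45300/220 = 205.91
Step 4: 4-fold → factor 4
Step 5: unknown factor x
Step 6: 160 μL + 800 μL = 960 μL total → factor 960/160 = 6
Product of known-step factors = 1.1231 × 10^6
Overall factor = 2.50 mM / (0.0718 nM) = 3.4819 × 10^7
x = 3.4819 × 10^7 / 1.1231 × 10^6 = 31.0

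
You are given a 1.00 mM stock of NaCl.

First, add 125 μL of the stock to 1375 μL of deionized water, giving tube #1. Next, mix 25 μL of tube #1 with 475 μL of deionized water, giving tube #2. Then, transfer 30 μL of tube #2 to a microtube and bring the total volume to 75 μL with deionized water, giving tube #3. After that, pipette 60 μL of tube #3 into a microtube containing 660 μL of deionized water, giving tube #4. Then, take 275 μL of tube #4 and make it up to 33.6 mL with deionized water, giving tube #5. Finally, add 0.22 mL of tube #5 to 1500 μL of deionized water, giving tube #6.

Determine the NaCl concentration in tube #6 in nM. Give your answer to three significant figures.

Step 1: 125 μL + 1375 μL = 1500 μL total → factor 1500/125 = 12
Step 2: 25 μL + 475 μL = 500 μL total → factor 500/25 = 20
Step 3: 30 μL brought to 75 μL → factor 75/30 = 2.5
Step 4: 60 μL + 660 μL = 720 μL total → factor 720/60 = 12
Step 5: 275 μL brought to 33.6 mL → factor 33600/275 = 122.18
Step 6: 0.22 mL + 1500 μL = 1.72 mL total → factor 1.72/0.22 = 7.8182
Overall dilution factor = 12 × 20 × 2.5 × 12 × 122.18 × 7.8182 = 6.8777 × 10^6
Final = 1.00 mM / 6.8777 × 10^6 = 1.454 × 10^-7 mM = 0.145 nM

0.145 nM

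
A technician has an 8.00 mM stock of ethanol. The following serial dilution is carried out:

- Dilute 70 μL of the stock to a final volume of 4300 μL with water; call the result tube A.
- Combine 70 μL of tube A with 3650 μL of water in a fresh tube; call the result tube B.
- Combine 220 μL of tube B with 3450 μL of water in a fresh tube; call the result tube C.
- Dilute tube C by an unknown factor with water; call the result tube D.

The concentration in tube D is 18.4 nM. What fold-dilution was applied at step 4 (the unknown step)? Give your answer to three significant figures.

Step 1: 70 μL brought to 4300 μL → factor 4300/70 = 61.429
Step 2: 70 μL + 3650 μL = 3720 μL total → factor 3720/70 = 53.143
Step 3: 220 μL + 3450 μL = 3670 μL total → factor 3670/220 = 16.682
Step 4: unknown factor x
Product of known-step factors = 54458
Overall factor = 8.00 mM / (18.4 nM) = 4.3478 × 10^5
x = 4.3478 × 10^5 / 54458 = 7.98

7.98-fold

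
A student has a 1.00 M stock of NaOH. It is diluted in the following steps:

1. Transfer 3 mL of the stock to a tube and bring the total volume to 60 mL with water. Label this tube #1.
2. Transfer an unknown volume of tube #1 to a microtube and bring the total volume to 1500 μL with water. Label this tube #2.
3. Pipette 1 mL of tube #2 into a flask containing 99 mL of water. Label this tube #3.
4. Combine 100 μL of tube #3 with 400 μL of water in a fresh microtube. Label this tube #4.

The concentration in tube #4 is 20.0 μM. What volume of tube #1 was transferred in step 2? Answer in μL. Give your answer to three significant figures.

300 μL

Step 1: 3 mL brought to 60 mL → factor 60/3 = 20
Step 2: v brought to 1500 μL → factor = 1500 μL/v
Step 3: 1 mL + 99 mL = 100 mL total → factor 100/1 = 100
Step 4: 100 μL + 400 μL = 500 μL total → factor 500/100 = 5
Product of known-step factors = 10000
Overall factor = 1.00 M / (20.0 μM) = 50000
Step-2 factor = 50000 / 10000 = 5
v = 1500 μL / 5 = 300 μL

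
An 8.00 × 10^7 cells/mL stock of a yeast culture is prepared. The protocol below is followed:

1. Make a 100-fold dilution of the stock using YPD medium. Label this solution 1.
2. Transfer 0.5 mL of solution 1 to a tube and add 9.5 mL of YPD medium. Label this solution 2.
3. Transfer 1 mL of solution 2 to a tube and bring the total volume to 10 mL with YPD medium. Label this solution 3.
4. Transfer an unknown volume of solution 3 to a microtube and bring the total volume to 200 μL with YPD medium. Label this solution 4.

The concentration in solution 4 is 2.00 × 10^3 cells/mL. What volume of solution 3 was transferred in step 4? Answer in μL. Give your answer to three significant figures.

100 μL

Step 1: 100-fold → factor 100
Step 2: 0.5 mL + 9.5 mL = 10 mL total → factor 10/0.5 = 20
Step 3: 1 mL brought to 10 mL → factor 10/1 = 10
Step 4: v brought to 200 μL → factor = 200 μL/v
Product of known-step factors = 20000
Overall factor = 8.00 × 10^7 cells/mL / (2.00 × 10^3 cells/mL) = 40000
Step-4 factor = 40000 / 20000 = 2
v = 200 μL / 2 = 100 μL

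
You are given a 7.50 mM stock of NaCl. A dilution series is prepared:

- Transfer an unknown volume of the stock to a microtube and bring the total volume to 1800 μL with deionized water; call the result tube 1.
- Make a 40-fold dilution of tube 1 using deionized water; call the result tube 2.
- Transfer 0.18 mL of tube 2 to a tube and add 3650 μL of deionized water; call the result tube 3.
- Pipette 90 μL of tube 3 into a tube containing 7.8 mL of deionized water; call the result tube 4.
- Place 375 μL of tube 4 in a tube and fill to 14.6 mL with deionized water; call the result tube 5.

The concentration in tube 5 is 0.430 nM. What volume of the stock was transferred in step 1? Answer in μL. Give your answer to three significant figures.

300 μL

Step 1: v brought to 1800 μL → factor = 1800 μL/v
Step 2: 40-fold → factor 40
Step 3: 0.18 mL + 3650 μL = 3.83 mL total → factor 3.83/0.18 = 21.278
Step 4: 90 μL + 7.8 mL = 7890 μL total → factor 7890/90 = 87.667
Step 5: 375 μL brought to 14.6 mL → factor 14600/375 = 38.933
Product of known-step factors = 2.905 × 10^6
Overall factor = 7.50 mM / (0.430 nM) = 1.7442 × 10^7
Step-1 factor = 1.7442 × 10^7 / 2.905 × 10^6 = 6.0041
v = 1800 μL / 6.0041 = 300 μL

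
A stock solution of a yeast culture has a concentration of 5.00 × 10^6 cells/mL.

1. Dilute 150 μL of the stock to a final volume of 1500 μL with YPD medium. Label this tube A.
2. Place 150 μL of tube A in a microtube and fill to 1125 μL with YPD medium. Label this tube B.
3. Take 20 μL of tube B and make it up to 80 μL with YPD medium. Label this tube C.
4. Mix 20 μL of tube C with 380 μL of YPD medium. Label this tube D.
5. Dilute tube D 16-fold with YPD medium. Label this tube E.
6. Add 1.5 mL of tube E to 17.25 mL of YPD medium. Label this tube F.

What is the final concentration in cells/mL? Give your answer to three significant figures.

Step 1: 150 μL brought to 1500 μL → factor 1500/150 = 10
Step 2: 150 μL brought to 1125 μL → factor 1125/150 = 7.5
Step 3: 20 μL brought to 80 μL → factor 80/20 = 4
Step 4: 20 μL + 380 μL = 400 μL total → factor 400/20 = 20
Step 5: 16-fold → factor 16
Step 6: 1.5 mL + 17.25 mL = 18.75 mL total → factor 18.75/1.5 = 12.5
Overall dilution factor = 10 × 7.5 × 4 × 20 × 16 × 12.5 = 1.2 × 10^6
Final = 5.00 × 10^6 cells/mL / 1.2 × 10^6 = 4.17 cells/mL

4.17 cells/mL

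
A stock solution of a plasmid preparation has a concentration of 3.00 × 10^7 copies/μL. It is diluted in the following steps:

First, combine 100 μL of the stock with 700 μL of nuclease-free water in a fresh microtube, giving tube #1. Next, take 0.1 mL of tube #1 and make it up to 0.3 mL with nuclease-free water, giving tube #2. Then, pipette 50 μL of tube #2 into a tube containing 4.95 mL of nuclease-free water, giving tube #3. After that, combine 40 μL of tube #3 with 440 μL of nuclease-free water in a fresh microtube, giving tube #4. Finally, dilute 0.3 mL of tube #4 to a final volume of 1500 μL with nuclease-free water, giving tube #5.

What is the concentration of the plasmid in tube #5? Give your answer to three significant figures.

208 copies/μL

Step 1: 100 μL + 700 μL = 800 μL total → factor 800/100 = 8
Step 2: 0.1 mL brought to 0.3 mL → factor 0.3/0.1 = 3
Step 3: 50 μL + 4.95 mL = 5000 μL total → factor 5000/50 = 100
Step 4: 40 μL + 440 μL = 480 μL total → factor 480/40 = 12
Step 5: 0.3 mL brought to 1500 μL → factor 1.5/0.3 = 5
Overall dilution factor = 8 × 3 × 100 × 12 × 5 = 1.44 × 10^5
Final = 3.00 × 10^7 copies/μL / 1.44 × 10^5 = 208 copies/μL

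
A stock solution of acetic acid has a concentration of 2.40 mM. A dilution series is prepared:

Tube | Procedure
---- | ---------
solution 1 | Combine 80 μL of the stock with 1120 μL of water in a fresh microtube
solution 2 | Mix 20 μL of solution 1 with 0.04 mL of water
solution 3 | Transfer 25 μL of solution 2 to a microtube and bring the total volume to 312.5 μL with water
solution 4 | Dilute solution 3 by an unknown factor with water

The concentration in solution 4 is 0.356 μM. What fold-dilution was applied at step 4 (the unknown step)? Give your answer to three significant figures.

Step 1: 80 μL + 1120 μL = 1200 μL total → factor 1200/80 = 15
Step 2: 20 μL + 0.04 mL = 60 μL total → factor 60/20 = 3
Step 3: 25 μL brought to 312.5 μL → factor 312.5/25 = 12.5
Step 4: unknown factor x
Product of known-step factors = 562.5
Overall factor = 2.40 mM / (0.356 μM) = 6741.6
x = 6741.6 / 562.5 = 12.0

12.0-fold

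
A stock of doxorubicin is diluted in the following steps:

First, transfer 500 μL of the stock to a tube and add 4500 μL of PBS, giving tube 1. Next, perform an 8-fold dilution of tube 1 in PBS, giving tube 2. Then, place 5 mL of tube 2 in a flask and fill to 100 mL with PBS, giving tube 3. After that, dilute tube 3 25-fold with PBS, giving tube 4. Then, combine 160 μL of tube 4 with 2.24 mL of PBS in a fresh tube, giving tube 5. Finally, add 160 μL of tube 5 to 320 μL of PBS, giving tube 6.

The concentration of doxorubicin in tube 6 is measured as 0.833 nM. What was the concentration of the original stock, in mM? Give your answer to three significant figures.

1.50 mM

Step 1: 500 μL + 4500 μL = 5000 μL total → factor 5000/500 = 10
Step 2: 8-fold → factor 8
Step 3: 5 mL brought to 100 mL → factor 100/5 = 20
Step 4: 25-fold → factor 25
Step 5: 160 μL + 2.24 mL = 2400 μL total → factor 2400/160 = 15
Step 6: 160 μL + 320 μL = 480 μL total → factor 480/160 = 3
Overall dilution factor = 10 × 8 × 20 × 25 × 15 × 3 = 1.8 × 10^6
Stock = 0.833 nM × 1.8 × 10^6 = 1.499 × 10^6 nM = 1.50 mM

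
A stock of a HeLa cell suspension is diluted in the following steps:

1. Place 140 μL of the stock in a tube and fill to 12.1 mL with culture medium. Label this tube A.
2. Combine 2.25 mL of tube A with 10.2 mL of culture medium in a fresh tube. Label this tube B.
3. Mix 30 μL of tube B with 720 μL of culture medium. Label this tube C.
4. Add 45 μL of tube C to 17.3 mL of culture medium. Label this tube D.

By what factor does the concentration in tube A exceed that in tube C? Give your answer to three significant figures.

Step 1: 140 μL brought to 12.1 mL → factor 12100/140 = 86.429
Step 2: 2.25 mL + 10.2 mL = 12.45 mL total → factor 12.45/2.25 = 5.5333
Step 3: 30 μL + 720 μL = 750 μL total → factor 750/30 = 25
Dilution factor to tube A = 86.429; to tube C = 11956
[tube A]/[tube C] = (factor to tube C)/(factor to tube A) = 11956/86.429 = 138

138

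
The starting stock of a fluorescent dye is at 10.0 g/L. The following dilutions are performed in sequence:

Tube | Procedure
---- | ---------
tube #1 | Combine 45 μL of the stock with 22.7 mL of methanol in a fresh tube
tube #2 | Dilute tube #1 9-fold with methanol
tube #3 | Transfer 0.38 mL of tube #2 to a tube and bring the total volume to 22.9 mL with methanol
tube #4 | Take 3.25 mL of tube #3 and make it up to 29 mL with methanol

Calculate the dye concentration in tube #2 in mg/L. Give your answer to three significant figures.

2.20 mg/L

Step 1: 45 μL + 22.7 mL = 22745 μL total → factor 22745/45 = 505.44
Step 2: 9-fold → factor 9
Dilution factor through tube #2 = 505.44 × 9 = 4549
[tube #2] = 10.0 g/L / 4549 = 0.002198 g/L = 2.20 mg/L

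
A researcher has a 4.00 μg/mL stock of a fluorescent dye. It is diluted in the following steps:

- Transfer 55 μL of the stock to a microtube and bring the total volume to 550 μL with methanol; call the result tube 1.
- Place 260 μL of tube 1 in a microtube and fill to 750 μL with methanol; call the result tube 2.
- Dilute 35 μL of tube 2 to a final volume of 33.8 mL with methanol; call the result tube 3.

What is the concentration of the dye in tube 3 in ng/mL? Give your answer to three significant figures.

Step 1: 55 μL brought to 550 μL → factor 550/55 = 10
Step 2: 260 μL brought to 750 μL → factor 750/260 = 2.8846
Step 3: 35 μL brought to 33.8 mL → factor 33800/35 = 965.71
Overall dilution factor = 10 × 2.8846 × 965.71 = 27857
Final = 4.00 μg/mL / 27857 = 0.0001436 μg/mL = 0.144 ng/mL

0.144 ng/mL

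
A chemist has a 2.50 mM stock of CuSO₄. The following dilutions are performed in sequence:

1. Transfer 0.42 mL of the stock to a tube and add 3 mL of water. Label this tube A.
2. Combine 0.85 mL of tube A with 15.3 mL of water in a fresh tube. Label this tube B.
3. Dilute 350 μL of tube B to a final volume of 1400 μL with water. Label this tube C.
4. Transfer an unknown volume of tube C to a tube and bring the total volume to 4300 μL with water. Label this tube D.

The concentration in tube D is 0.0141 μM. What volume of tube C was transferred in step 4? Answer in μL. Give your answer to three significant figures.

Step 1: 0.42 mL + 3 mL = 3.42 mL total → factor 3.42/0.42 = 8.1429
Step 2: 0.85 mL + 15.3 mL = 16.15 mL total → factor 16.15/0.85 = 19
Step 3: 350 μL brought to 1400 μL → factor 1400/350 = 4
Step 4: v brought to 4300 μL → factor = 4300 μL/v
Product of known-step factors = 618.86
Overall factor = 2.50 mM / (0.0141 μM) = 1.773 × 10^5
Step-4 factor = 1.773 × 10^5 / 618.86 = 286.5
v = 4300 μL / 286.5 = 15.0 μL

15.0 μL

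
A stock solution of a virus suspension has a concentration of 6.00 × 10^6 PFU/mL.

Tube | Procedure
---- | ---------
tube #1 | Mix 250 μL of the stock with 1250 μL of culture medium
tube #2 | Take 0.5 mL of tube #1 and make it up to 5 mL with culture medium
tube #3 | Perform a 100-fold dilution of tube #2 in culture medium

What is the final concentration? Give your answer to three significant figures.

1.00 × 10^3 PFU/mL

Step 1: 250 μL + 1250 μL = 1500 μL total → factor 1500/250 = 6
Step 2: 0.5 mL brought to 5 mL → factor 5/0.5 = 10
Step 3: 100-fold → factor 100
Overall dilution factor = 6 × 10 × 100 = 6000
Final = 6.00 × 10^6 PFU/mL / 6000 = 1.00 × 10^3 PFU/mL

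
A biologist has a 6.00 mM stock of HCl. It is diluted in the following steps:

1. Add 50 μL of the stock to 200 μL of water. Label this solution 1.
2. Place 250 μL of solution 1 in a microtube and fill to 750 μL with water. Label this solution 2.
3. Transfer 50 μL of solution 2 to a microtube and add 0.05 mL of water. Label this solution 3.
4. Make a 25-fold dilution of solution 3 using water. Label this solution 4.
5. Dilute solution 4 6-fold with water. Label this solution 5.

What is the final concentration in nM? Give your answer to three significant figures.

Step 1: 50 μL + 200 μL = 250 μL total → factor 250/50 = 5
Step 2: 250 μL brought to 750 μL → factor 750/250 = 3
Step 3: 50 μL + 0.05 mL = 100 μL total → factor 100/50 = 2
Step 4: 25-fold → factor 25
Step 5: 6-fold → factor 6
Overall dilution factor = 5 × 3 × 2 × 25 × 6 = 4500
Final = 6.00 mM / 4500 = 0.001333 mM = 1.33 × 10^3 nM

1.33 × 10^3 nM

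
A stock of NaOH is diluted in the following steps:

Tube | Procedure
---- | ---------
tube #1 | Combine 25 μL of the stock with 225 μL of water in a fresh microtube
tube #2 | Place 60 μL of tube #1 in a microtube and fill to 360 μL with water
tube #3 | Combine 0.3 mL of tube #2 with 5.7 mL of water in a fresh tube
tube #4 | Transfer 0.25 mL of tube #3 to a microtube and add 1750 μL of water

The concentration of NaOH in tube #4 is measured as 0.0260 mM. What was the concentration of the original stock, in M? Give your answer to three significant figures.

Step 1: 25 μL + 225 μL = 250 μL total → factor 250/25 = 10
Step 2: 60 μL brought to 360 μL → factor 360/60 = 6
Step 3: 0.3 mL + 5.7 mL = 6 mL total → factor 6/0.3 = 20
Step 4: 0.25 mL + 1750 μL = 2 mL total → factor 2/0.25 = 8
Overall dilution factor = 10 × 6 × 20 × 8 = 9600
Stock = 0.0260 mM × 9600 = 249.6 mM = 0.250 M

0.250 M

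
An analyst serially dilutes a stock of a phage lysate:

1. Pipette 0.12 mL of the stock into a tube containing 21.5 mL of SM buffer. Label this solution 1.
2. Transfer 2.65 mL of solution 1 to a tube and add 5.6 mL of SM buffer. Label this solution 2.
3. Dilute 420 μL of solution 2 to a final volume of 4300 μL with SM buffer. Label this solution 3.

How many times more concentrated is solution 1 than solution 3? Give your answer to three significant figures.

Step 1: 0.12 mL + 21.5 mL = 21.62 mL total → factor 21.62/0.12 = 180.17
Step 2: 2.65 mL + 5.6 mL = 8.25 mL total → factor 8.25/2.65 = 3.1132
Step 3: 420 μL brought to 4300 μL → factor 4300/420 = 10.238
Dilution factor to solution 1 = 180.17; to solution 3 = 5742.5
[solution 1]/[solution 3] = (factor to solution 3)/(factor to solution 1) = 5742.5/180.17 = 31.9

31.9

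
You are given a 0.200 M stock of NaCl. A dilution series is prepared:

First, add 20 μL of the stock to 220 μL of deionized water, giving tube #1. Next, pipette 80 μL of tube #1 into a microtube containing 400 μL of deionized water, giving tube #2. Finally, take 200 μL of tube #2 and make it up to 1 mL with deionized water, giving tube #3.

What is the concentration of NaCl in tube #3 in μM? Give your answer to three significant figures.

556 μM

Step 1: 20 μL + 220 μL = 240 μL total → factor 240/20 = 12
Step 2: 80 μL + 400 μL = 480 μL total → factor 480/80 = 6
Step 3: 200 μL brought to 1 mL → factor 1000/200 = 5
Overall dilution factor = 12 × 6 × 5 = 360
Final = 0.200 M / 360 = 0.0005556 M = 556 μM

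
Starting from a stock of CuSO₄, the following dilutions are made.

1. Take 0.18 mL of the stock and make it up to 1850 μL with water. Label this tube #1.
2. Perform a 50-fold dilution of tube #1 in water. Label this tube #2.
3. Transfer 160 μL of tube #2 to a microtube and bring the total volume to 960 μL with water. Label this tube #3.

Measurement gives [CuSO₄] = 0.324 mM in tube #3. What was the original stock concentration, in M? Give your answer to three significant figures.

Step 1: 0.18 mL brought to 1850 μL → factor 1.85/0.18 = 10.278
Step 2: 50-fold → factor 50
Step 3: 160 μL brought to 960 μL → factor 960/160 = 6
Overall dilution factor = 10.278 × 50 × 6 = 3083.3
Stock = 0.324 mM × 3083.3 = 999.0 mM = 0.999 M

0.999 M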